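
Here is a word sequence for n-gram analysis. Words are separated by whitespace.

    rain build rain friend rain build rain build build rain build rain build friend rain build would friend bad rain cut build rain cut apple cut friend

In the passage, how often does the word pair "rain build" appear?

Scanning the 26 overlapping bigram windows for "rain build":
  position 1–2: rain build
  position 5–6: rain build
  position 7–8: rain build
  position 10–11: rain build
  position 12–13: rain build
  position 15–16: rain build

6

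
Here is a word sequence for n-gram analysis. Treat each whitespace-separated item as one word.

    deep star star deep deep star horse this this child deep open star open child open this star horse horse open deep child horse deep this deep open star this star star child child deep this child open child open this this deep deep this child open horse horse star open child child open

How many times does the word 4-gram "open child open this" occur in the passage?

2

Scanning the 51 overlapping 4-gram windows for "open child open this":
  position 14–17: open child open this
  position 38–41: open child open this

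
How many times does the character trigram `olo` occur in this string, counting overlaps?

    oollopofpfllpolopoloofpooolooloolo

5

Sliding a length-3 window over the 34 characters (32 positions):
  position 14–16: olo
  position 18–20: olo
  position 26–28: olo
  position 29–31: olo
  position 32–34: olo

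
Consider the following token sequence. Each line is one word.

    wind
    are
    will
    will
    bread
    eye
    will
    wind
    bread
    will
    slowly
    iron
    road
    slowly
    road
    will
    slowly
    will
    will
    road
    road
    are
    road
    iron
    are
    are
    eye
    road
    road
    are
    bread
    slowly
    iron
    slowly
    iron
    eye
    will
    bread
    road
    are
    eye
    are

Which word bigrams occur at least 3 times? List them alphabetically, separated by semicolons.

road are; slowly iron

Bigram counts meeting the condition (at least 3 times):
  road are: 3
  slowly iron: 3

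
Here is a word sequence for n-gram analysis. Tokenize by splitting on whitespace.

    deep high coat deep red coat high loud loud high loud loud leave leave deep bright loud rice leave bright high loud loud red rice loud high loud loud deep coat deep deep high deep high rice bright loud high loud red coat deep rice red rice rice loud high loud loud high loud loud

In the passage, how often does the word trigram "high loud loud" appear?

Scanning the 53 overlapping trigram windows for "high loud loud":
  position 7–9: high loud loud
  position 10–12: high loud loud
  position 21–23: high loud loud
  position 27–29: high loud loud
  position 50–52: high loud loud
  position 53–55: high loud loud

6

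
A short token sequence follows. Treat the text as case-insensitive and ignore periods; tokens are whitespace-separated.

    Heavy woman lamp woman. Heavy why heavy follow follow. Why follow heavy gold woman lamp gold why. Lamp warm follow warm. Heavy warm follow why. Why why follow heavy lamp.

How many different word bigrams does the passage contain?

30 tokens → 29 bigram windows in total.
Repeated bigrams (each contributes count−1 duplicates):
  follow heavy: 2
  follow why: 2
  warm follow: 2
  why follow: 2
  why why: 2
  woman lamp: 2
6 duplicate windows → 29 − 6 = 23 distinct.

23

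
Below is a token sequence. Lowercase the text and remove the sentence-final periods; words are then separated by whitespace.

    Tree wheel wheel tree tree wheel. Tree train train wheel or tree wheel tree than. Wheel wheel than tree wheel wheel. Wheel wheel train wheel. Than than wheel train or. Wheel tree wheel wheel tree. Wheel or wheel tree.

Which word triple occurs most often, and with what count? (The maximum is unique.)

Trigram frequencies (highest first):
  tree wheel wheel: 3
  wheel wheel tree: 2
  tree wheel tree: 2
  wheel wheel wheel: 2
  or wheel tree: 2
  wheel tree wheel: 2
  … (24 more, each ≤ 1)

"tree wheel wheel", 3 times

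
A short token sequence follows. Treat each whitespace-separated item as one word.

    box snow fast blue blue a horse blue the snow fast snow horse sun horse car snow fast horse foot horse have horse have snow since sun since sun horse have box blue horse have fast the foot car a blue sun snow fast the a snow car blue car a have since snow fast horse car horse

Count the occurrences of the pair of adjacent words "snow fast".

5

Scanning the 57 overlapping bigram windows for "snow fast":
  position 2–3: snow fast
  position 10–11: snow fast
  position 17–18: snow fast
  position 43–44: snow fast
  position 54–55: snow fast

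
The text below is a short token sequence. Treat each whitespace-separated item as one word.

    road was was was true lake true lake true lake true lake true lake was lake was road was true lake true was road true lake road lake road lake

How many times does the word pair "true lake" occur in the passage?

7

Scanning the 29 overlapping bigram windows for "true lake":
  position 5–6: true lake
  position 7–8: true lake
  position 9–10: true lake
  position 11–12: true lake
  position 13–14: true lake
  position 20–21: true lake
  position 25–26: true lake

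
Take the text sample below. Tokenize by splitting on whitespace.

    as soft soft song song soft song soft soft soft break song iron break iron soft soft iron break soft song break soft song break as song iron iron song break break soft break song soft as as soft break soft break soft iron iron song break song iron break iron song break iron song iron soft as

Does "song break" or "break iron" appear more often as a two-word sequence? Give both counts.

"song break" (5 vs 3)

"song break": 5 occurrences
"break iron": 3 occurrences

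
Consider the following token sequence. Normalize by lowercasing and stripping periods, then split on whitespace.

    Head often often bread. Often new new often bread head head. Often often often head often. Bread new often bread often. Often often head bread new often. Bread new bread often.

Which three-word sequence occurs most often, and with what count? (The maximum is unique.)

Trigram frequencies (highest first):
  new often bread: 3
  head often often: 2
  often bread often: 2
  often often often: 2
  often often head: 2
  often bread new: 2
  … (15 more, each ≤ 2)

"new often bread", 3 times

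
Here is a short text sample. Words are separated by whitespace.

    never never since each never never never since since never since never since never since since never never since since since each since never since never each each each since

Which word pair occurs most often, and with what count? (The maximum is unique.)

Bigram frequencies (highest first):
  never since: 7
  since never: 6
  never never: 4
  since since: 4
  since each: 2
  each since: 2
  … (3 more, each ≤ 2)

"never since", 7 times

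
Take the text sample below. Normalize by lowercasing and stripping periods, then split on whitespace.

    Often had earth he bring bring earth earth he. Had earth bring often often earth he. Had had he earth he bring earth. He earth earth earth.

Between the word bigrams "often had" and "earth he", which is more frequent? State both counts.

"often had": 1 occurrence
"earth he": 5 occurrences

"earth he" (5 vs 1)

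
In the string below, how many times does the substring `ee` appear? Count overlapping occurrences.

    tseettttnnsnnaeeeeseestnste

Sliding a length-2 window over the 27 characters (26 positions):
  position 3–4: ee
  position 15–16: ee
  position 16–17: ee
  position 17–18: ee
  position 20–21: ee

5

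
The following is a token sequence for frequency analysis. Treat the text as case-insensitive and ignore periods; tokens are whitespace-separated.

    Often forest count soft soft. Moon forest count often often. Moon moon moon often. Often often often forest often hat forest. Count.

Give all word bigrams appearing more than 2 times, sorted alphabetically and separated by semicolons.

Bigram counts meeting the condition (more than 2 times):
  forest count: 3
  often often: 4

forest count; often often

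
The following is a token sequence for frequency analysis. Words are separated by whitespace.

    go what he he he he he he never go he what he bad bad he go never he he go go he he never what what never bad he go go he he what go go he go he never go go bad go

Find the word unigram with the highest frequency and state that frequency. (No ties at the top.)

Unigram frequencies (highest first):
  he: 18
  go: 13
  what: 5
  never: 5
  bad: 4

"he", 18 times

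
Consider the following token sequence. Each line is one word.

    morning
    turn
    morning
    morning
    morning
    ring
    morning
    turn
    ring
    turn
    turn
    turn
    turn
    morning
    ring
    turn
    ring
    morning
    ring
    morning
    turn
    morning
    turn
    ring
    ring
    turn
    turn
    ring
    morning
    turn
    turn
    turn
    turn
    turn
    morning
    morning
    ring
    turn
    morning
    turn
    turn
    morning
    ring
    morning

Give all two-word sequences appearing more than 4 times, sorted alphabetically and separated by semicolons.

morning ring; morning turn; ring morning; turn morning; turn turn

Bigram counts meeting the condition (more than 4 times):
  morning ring: 5
  morning turn: 6
  ring morning: 5
  turn morning: 6
  turn turn: 9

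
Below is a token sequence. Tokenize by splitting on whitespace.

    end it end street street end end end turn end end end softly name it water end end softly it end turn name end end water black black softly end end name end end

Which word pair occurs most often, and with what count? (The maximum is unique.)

"end end", 8 times

Bigram frequencies (highest first):
  end end: 8
  it end: 2
  end turn: 2
  end softly: 2
  name end: 2
  end it: 1
  … (16 more, each ≤ 1)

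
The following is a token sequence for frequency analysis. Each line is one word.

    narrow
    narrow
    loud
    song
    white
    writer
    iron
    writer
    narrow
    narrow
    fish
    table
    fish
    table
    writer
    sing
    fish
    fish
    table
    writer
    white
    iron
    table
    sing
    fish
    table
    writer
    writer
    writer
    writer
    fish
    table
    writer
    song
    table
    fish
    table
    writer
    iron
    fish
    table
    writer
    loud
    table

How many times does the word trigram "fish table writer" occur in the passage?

6

Scanning the 42 overlapping trigram windows for "fish table writer":
  position 13–15: fish table writer
  position 18–20: fish table writer
  position 25–27: fish table writer
  position 31–33: fish table writer
  position 36–38: fish table writer
  position 40–42: fish table writer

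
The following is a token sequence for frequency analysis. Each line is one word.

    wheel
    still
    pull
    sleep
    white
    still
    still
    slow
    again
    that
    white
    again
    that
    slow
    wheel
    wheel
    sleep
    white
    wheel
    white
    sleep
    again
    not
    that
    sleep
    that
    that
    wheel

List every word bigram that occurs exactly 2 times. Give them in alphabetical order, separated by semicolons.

Bigram counts meeting the condition (exactly 2 times):
  again that: 2
  sleep white: 2

again that; sleep white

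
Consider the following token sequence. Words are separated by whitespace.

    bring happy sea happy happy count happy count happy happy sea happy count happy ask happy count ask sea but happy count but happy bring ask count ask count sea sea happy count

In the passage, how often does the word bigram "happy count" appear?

Scanning the 32 overlapping bigram windows for "happy count":
  position 5–6: happy count
  position 7–8: happy count
  position 12–13: happy count
  position 16–17: happy count
  position 21–22: happy count
  position 32–33: happy count

6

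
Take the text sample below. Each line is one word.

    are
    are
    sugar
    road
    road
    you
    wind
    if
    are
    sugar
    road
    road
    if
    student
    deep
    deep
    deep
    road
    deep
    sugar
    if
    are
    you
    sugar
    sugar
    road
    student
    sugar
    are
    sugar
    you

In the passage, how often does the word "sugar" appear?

Scanning the 31 tokens for "sugar":
  position 3: sugar
  position 10: sugar
  position 20: sugar
  position 24: sugar
  position 25: sugar
  position 28: sugar
  position 30: sugar

7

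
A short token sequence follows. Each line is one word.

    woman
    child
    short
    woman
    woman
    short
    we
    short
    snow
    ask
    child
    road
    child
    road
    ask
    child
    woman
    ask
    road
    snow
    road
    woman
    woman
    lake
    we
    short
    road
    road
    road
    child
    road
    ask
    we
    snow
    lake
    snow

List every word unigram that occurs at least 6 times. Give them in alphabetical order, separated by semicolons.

road; woman

Unigram counts meeting the condition (at least 6 times):
  road: 8
  woman: 6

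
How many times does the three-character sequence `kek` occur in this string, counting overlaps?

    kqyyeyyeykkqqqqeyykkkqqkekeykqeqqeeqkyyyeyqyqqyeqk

1

Sliding a length-3 window over the 50 characters (48 positions):
  position 24–26: kek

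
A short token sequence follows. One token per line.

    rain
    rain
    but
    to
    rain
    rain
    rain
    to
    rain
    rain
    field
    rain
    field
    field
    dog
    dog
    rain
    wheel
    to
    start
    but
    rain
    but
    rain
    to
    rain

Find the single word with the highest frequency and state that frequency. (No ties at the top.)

"rain", 12 times

Unigram frequencies (highest first):
  rain: 12
  to: 4
  but: 3
  field: 3
  dog: 2
  wheel: 1
  … (1 more, each ≤ 1)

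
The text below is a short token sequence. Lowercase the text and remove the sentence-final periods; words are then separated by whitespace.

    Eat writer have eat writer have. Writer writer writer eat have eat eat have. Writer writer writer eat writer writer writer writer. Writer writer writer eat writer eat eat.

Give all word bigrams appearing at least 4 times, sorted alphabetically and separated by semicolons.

Bigram counts meeting the condition (at least 4 times):
  eat writer: 4
  writer eat: 4
  writer writer: 10

eat writer; writer eat; writer writer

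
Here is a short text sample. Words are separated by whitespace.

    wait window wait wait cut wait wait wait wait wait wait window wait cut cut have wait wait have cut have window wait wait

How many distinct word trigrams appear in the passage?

17

24 tokens → 22 trigram windows in total.
Repeated trigrams (each contributes count−1 duplicates):
  wait wait wait: 4
  wait window wait: 2
  window wait wait: 2
5 duplicate windows → 22 − 5 = 17 distinct.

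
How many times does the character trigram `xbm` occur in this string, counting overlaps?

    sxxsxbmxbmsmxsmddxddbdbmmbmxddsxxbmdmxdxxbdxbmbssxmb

4

Sliding a length-3 window over the 52 characters (50 positions):
  position 5–7: xbm
  position 8–10: xbm
  position 33–35: xbm
  position 44–46: xbm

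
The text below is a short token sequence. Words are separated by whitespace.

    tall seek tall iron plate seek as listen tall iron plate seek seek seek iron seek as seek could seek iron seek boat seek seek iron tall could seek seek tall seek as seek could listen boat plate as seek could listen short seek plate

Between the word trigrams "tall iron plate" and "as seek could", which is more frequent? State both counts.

"tall iron plate": 2 occurrences
"as seek could": 3 occurrences

"as seek could" (3 vs 2)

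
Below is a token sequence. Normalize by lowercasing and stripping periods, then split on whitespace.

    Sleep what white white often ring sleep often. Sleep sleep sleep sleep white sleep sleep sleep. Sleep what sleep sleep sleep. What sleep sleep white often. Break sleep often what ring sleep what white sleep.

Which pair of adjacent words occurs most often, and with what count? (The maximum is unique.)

Bigram frequencies (highest first):
  sleep sleep: 9
  sleep what: 4
  what white: 2
  white often: 2
  ring sleep: 2
  sleep often: 2
  … (10 more, each ≤ 2)

"sleep sleep", 9 times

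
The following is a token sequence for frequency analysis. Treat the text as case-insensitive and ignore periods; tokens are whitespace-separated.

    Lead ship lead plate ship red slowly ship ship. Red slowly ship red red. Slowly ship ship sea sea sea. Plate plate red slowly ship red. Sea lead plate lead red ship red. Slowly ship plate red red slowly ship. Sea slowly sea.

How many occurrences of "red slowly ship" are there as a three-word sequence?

Scanning the 41 overlapping trigram windows for "red slowly ship":
  position 6–8: red slowly ship
  position 10–12: red slowly ship
  position 14–16: red slowly ship
  position 23–25: red slowly ship
  position 33–35: red slowly ship
  position 38–40: red slowly ship

6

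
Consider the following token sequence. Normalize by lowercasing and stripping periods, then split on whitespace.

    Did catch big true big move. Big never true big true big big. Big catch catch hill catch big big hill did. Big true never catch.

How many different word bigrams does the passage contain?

18

26 tokens → 25 bigram windows in total.
Repeated bigrams (each contributes count−1 duplicates):
  big big: 3
  big true: 3
  true big: 3
  catch big: 2
7 duplicate windows → 25 − 7 = 18 distinct.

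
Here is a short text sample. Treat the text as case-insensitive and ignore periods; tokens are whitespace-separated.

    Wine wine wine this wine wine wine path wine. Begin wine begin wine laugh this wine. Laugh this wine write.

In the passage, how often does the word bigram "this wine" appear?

3

Scanning the 19 overlapping bigram windows for "this wine":
  position 4–5: this wine
  position 15–16: this wine
  position 18–19: this wine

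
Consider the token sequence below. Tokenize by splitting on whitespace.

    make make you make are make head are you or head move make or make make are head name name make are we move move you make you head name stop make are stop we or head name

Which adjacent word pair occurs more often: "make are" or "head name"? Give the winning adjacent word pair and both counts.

"make are": 4 occurrences
"head name": 3 occurrences

"make are" (4 vs 3)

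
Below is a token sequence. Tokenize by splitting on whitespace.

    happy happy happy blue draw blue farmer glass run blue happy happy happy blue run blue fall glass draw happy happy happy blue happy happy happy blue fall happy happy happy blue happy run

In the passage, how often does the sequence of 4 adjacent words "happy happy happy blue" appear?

Scanning the 31 overlapping 4-gram windows for "happy happy happy blue":
  position 1–4: happy happy happy blue
  position 11–14: happy happy happy blue
  position 20–23: happy happy happy blue
  position 24–27: happy happy happy blue
  position 29–32: happy happy happy blue

5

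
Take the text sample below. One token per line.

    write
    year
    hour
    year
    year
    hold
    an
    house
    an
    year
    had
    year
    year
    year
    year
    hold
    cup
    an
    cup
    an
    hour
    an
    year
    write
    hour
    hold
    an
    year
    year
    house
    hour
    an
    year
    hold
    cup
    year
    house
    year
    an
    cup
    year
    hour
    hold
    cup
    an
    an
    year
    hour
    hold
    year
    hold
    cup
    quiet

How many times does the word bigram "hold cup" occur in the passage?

4

Scanning the 52 overlapping bigram windows for "hold cup":
  position 16–17: hold cup
  position 34–35: hold cup
  position 43–44: hold cup
  position 51–52: hold cup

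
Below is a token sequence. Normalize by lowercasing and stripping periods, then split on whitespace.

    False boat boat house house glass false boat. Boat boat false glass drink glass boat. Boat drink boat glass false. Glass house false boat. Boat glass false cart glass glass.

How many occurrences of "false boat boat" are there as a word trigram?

3

Scanning the 28 overlapping trigram windows for "false boat boat":
  position 1–3: false boat boat
  position 7–9: false boat boat
  position 23–25: false boat boat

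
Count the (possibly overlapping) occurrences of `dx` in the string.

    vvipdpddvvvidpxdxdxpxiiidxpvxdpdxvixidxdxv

6

Sliding a length-2 window over the 42 characters (41 positions):
  position 16–17: dx
  position 18–19: dx
  position 25–26: dx
  position 32–33: dx
  position 38–39: dx
  position 40–41: dx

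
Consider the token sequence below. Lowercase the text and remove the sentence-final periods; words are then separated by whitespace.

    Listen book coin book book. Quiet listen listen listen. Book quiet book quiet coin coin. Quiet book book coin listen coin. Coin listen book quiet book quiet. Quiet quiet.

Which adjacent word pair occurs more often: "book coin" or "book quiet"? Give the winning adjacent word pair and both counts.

"book coin": 2 occurrences
"book quiet": 5 occurrences

"book quiet" (5 vs 2)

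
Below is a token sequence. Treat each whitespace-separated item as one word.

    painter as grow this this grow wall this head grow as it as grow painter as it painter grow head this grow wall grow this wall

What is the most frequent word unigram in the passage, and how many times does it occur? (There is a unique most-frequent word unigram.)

"grow", 7 times

Unigram frequencies (highest first):
  grow: 7
  this: 5
  as: 4
  painter: 3
  wall: 3
  head: 2
  … (1 more, each ≤ 2)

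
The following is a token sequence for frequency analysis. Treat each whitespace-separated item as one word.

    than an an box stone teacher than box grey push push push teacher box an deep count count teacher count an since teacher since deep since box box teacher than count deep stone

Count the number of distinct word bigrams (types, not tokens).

30

33 tokens → 32 bigram windows in total.
Repeated bigrams (each contributes count−1 duplicates):
  push push: 2
  teacher than: 2
2 duplicate windows → 32 − 2 = 30 distinct.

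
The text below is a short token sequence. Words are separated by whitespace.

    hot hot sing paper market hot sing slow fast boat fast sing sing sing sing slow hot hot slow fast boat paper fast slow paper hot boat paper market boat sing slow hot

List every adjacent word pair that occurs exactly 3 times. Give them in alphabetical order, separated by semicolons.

sing sing; sing slow

Bigram counts meeting the condition (exactly 3 times):
  sing sing: 3
  sing slow: 3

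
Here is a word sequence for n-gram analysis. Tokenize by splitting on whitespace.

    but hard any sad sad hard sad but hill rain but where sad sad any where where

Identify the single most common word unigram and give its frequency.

Unigram frequencies (highest first):
  sad: 5
  but: 3
  where: 3
  hard: 2
  any: 2
  hill: 1
  … (1 more, each ≤ 1)

"sad", 5 times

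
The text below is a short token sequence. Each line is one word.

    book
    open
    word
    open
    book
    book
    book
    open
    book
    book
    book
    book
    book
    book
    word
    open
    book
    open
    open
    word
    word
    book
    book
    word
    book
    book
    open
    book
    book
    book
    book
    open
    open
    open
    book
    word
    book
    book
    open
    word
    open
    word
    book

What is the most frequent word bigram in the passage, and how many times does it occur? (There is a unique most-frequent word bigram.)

Bigram frequencies (highest first):
  book book: 13
  book open: 6
  open book: 5
  open word: 4
  word book: 4
  word open: 3
  … (3 more, each ≤ 3)

"book book", 13 times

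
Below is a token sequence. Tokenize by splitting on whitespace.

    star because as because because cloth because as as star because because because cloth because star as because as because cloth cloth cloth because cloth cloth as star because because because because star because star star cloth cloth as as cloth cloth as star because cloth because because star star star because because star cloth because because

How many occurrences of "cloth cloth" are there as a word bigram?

Scanning the 56 overlapping bigram windows for "cloth cloth":
  position 21–22: cloth cloth
  position 22–23: cloth cloth
  position 25–26: cloth cloth
  position 37–38: cloth cloth
  position 41–42: cloth cloth

5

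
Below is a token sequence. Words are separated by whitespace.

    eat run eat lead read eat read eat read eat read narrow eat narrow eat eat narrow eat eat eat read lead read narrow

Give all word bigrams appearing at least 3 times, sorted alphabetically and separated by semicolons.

eat eat; eat read; narrow eat; read eat

Bigram counts meeting the condition (at least 3 times):
  eat eat: 3
  eat read: 4
  narrow eat: 3
  read eat: 3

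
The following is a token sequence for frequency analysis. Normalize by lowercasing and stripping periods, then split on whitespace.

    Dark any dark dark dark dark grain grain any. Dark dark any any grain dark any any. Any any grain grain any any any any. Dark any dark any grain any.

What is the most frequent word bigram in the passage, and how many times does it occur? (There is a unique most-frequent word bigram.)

"any any", 7 times

Bigram frequencies (highest first):
  any any: 7
  dark any: 5
  any dark: 4
  dark dark: 4
  grain any: 3
  any grain: 3
  … (3 more, each ≤ 2)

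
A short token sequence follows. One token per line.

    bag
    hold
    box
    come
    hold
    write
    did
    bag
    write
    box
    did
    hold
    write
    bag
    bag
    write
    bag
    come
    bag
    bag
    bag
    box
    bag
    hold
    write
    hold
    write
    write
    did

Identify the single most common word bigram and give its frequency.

Bigram frequencies (highest first):
  hold write: 4
  bag bag: 3
  bag hold: 2
  write did: 2
  bag write: 2
  write bag: 2
  … (13 more, each ≤ 1)

"hold write", 4 times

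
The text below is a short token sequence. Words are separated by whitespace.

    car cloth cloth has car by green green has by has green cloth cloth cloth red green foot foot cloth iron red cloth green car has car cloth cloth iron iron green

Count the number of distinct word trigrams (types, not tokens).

32 tokens → 30 trigram windows in total.
Repeated trigrams (each contributes count−1 duplicates):
  car cloth cloth: 2
1 duplicate windows → 30 − 1 = 29 distinct.

29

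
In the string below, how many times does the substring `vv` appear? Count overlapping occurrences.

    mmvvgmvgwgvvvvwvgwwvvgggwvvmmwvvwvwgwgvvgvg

Sliding a length-2 window over the 43 characters (42 positions):
  position 3–4: vv
  position 11–12: vv
  position 12–13: vv
  position 13–14: vv
  position 20–21: vv
  position 26–27: vv
  position 31–32: vv
  position 39–40: vv

8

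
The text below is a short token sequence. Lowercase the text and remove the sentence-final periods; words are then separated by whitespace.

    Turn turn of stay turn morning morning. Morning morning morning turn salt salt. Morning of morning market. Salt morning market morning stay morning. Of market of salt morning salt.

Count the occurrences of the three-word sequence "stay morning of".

Scanning the 27 overlapping trigram windows for "stay morning of":
  position 22–24: stay morning of

1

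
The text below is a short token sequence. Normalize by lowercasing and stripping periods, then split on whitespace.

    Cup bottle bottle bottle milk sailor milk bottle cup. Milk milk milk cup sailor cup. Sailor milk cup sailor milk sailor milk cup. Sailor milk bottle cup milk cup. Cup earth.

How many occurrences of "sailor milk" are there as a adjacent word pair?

5

Scanning the 30 overlapping bigram windows for "sailor milk":
  position 6–7: sailor milk
  position 16–17: sailor milk
  position 19–20: sailor milk
  position 21–22: sailor milk
  position 24–25: sailor milk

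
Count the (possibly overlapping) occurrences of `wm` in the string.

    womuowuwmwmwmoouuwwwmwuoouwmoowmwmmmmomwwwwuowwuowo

7

Sliding a length-2 window over the 51 characters (50 positions):
  position 8–9: wm
  position 10–11: wm
  position 12–13: wm
  position 20–21: wm
  position 27–28: wm
  position 31–32: wm
  position 33–34: wm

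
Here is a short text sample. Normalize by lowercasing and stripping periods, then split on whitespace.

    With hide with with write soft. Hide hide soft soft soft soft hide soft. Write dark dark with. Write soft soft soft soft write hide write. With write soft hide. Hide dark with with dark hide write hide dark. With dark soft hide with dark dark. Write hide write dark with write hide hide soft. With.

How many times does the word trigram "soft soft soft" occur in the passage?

Scanning the 54 overlapping trigram windows for "soft soft soft":
  position 9–11: soft soft soft
  position 10–12: soft soft soft
  position 20–22: soft soft soft
  position 21–23: soft soft soft

4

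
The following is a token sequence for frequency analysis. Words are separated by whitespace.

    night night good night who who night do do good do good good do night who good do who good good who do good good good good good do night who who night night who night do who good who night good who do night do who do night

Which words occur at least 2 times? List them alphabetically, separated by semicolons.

do; good; night; who

Unigram counts meeting the condition (at least 2 times):
  do: 11
  good: 14
  night: 12
  who: 12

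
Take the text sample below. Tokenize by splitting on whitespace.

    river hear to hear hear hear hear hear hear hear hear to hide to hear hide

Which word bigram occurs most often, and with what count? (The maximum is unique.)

Bigram frequencies (highest first):
  hear hear: 7
  hear to: 2
  to hear: 2
  river hear: 1
  to hide: 1
  hide to: 1
  … (1 more, each ≤ 1)

"hear hear", 7 times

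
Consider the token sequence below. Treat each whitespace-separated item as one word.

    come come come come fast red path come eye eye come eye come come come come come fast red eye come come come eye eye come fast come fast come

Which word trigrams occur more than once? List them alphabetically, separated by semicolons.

come come come; come come fast; come eye eye; come fast come; come fast red; eye come come; eye eye come

Trigram counts meeting the condition (more than once):
  come come come: 6
  come come fast: 2
  come eye eye: 2
  come fast come: 2
  come fast red: 2
  eye come come: 2
  eye eye come: 2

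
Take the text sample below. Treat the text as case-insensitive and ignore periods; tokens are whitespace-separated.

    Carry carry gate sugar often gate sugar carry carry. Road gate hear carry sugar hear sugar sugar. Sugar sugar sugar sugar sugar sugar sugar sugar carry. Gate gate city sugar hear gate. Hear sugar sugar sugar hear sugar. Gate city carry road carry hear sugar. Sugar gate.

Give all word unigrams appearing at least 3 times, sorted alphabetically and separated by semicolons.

Unigram counts meeting the condition (at least 3 times):
  carry: 8
  gate: 8
  hear: 6
  sugar: 20

carry; gate; hear; sugar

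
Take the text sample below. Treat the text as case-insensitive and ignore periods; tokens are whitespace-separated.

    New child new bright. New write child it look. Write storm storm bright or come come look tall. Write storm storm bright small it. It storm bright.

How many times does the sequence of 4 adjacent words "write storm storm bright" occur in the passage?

Scanning the 24 overlapping 4-gram windows for "write storm storm bright":
  position 10–13: write storm storm bright
  position 19–22: write storm storm bright

2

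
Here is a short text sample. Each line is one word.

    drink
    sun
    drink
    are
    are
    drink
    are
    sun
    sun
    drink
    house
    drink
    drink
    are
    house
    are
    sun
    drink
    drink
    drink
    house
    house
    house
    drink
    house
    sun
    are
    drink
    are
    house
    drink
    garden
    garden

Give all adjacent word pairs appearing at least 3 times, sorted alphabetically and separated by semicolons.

drink are; drink drink; drink house; house drink; sun drink

Bigram counts meeting the condition (at least 3 times):
  drink are: 4
  drink drink: 3
  drink house: 3
  house drink: 3
  sun drink: 3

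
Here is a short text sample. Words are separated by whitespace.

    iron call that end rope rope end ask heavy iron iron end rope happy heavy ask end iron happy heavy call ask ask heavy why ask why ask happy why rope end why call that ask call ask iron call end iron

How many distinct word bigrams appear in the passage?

42 tokens → 41 bigram windows in total.
Repeated bigrams (each contributes count−1 duplicates):
  ask heavy: 2
  call ask: 2
  call that: 2
  end iron: 2
  end rope: 2
  happy heavy: 2
  iron call: 2
  rope end: 2
  … (1 more repeated)
9 duplicate windows → 41 − 9 = 32 distinct.

32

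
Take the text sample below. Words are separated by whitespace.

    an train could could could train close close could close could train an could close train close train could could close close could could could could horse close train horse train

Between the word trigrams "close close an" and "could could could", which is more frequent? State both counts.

"close close an": 0 occurrences
"could could could": 3 occurrences

"could could could" (3 vs 0)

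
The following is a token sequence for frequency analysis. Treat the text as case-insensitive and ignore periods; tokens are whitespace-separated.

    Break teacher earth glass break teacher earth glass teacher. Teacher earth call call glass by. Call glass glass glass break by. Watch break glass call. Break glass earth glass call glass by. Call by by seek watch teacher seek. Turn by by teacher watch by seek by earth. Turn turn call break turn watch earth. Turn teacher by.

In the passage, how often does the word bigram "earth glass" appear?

3

Scanning the 57 overlapping bigram windows for "earth glass":
  position 3–4: earth glass
  position 7–8: earth glass
  position 28–29: earth glass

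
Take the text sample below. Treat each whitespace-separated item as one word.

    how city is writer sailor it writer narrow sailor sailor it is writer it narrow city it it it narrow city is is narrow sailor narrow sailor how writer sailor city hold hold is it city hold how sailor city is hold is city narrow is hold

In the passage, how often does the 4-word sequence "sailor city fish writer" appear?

Scanning the 44 overlapping 4-gram windows for "sailor city fish writer":
  (none found)

0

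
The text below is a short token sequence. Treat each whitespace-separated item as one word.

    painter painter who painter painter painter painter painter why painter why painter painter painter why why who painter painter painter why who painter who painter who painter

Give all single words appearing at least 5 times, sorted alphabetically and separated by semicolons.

Unigram counts meeting the condition (at least 5 times):
  painter: 17
  who: 5
  why: 5

painter; who; why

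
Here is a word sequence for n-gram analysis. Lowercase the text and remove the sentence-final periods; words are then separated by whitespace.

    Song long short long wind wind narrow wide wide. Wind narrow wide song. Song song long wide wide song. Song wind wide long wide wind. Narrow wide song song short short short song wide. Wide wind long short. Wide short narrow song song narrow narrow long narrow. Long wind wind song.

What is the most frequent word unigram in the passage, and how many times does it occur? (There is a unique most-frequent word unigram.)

Unigram frequencies (highest first):
  song: 12
  wide: 11
  wind: 8
  long: 7
  narrow: 7
  short: 6

"song", 12 times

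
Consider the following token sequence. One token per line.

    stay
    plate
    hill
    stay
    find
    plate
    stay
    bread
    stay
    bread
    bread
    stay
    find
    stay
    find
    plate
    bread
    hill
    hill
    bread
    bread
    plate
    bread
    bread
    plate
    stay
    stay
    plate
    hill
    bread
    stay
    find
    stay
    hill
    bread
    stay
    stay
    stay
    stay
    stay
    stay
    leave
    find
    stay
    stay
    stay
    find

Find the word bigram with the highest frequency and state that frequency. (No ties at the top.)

"stay stay", 8 times

Bigram frequencies (highest first):
  stay stay: 8
  stay find: 5
  bread stay: 4
  bread bread: 3
  find stay: 3
  hill bread: 3
  … (13 more, each ≤ 2)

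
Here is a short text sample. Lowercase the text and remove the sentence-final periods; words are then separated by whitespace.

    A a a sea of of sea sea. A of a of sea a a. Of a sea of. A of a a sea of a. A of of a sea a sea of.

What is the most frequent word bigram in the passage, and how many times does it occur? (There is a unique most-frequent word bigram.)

Bigram frequencies (highest first):
  of a: 6
  a a: 5
  a sea: 5
  a of: 5
  sea of: 4
  sea a: 3
  … (3 more, each ≤ 2)

"of a", 6 times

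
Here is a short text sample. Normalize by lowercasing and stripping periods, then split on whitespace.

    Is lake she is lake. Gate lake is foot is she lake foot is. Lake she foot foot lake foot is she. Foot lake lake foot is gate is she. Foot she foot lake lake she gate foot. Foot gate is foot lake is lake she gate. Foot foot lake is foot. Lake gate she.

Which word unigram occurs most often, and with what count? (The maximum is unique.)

"foot", 15 times

Unigram frequencies (highest first):
  foot: 15
  lake: 14
  is: 11
  she: 9
  gate: 6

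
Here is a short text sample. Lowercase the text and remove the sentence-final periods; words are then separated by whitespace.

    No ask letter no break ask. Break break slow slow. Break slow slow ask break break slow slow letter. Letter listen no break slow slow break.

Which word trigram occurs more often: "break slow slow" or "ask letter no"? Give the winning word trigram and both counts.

"break slow slow" (4 vs 1)

"break slow slow": 4 occurrences
"ask letter no": 1 occurrence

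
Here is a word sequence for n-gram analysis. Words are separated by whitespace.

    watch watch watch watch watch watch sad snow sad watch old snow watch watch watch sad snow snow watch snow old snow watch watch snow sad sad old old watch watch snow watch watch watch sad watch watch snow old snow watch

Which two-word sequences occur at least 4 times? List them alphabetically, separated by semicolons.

snow watch; watch snow; watch watch

Bigram counts meeting the condition (at least 4 times):
  snow watch: 5
  watch snow: 4
  watch watch: 12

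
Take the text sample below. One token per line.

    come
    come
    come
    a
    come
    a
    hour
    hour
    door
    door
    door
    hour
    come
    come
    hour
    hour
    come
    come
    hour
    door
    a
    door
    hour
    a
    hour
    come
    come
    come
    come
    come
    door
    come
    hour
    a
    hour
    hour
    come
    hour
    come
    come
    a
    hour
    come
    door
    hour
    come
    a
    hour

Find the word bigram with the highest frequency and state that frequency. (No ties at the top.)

"come come", 9 times

Bigram frequencies (highest first):
  come come: 9
  hour come: 7
  a hour: 5
  come a: 4
  come hour: 4
  hour hour: 3
  … (9 more, each ≤ 3)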